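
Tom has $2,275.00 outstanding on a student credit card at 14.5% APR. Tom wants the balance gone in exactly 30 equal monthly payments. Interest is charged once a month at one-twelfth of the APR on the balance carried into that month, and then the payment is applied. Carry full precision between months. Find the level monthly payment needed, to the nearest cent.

Monthly rate r = 14.5%/12 = 1.20833% = 0.0120833.
Level-payment amortization: P = B₀·r / (1 − (1+r)^(−n)) = 2275.00·0.0120833 / (1 − 1.01208^(−30)).
Denominator 1 − (1+r)^(−30) = 0.302552042.
P = 27.4896 / 0.302552042 ≈ 90.86.

$90.86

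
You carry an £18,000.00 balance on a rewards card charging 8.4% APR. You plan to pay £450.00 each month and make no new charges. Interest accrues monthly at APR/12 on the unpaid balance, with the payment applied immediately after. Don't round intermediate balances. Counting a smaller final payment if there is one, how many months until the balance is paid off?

48 payments

Monthly rate r = 8.4%/12 = 0.7% = 0.007.
Recurrence: B ← B·(1+r) − £450.00.
Month 1: interest £126.00; balance after payment £17,676.00.
Month 2: interest £123.73; balance after payment £17,349.73.
Closed form: n = −ln(1 − rB₀/P)/ln(1+r) = −ln(0.72)/ln(1.007) ≈ 47.093, so the balance reaches zero during payment 48.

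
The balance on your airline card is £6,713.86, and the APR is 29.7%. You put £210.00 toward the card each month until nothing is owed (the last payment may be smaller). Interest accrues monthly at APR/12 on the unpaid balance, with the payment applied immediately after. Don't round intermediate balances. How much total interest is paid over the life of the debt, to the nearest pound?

Monthly rate r = 29.7%/12 = 2.475% = 0.02475.
Payoff takes n = ⌈−ln(1 − rB₀/P)/ln(1+r)⌉ = ⌈64.083⌉ = 65 payments; the last is £17.62.
Total paid = 64·£210.00 + £17.62 = £13,457.62.
Total interest = total paid − principal = £13,457.62 − £6,713.86 = £6,743.76.

£6,744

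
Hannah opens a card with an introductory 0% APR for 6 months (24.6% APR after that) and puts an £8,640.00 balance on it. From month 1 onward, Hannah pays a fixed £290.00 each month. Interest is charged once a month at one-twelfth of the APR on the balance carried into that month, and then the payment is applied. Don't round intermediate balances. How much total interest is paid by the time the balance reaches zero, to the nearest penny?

Promo months 1–6 at r₀ = 0%/12 = 0; months 7+ at r₁ = 24.6%/12 = 0.0205.
After month 6 (no interest yet): B = £8,640.00 − 6·£290.00 = £6,900.00.
Then at r₁ with £290.00/mo: n₂ = −ln(1 − r₁·B/P)/ln(1+r₁) ≈ 32.97 → 33 more payments.
Total paid = 38·£290.00 + £280.10 = £11,300.10; interest = £11,300.10 − £8,640.00 = £2,660.10.

£2,660.10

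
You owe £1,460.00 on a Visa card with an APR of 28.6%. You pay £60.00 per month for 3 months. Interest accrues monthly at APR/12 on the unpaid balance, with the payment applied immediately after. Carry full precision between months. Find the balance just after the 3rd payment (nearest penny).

Monthly rate r = 28.6%/12 = 2.38333% = 0.0238333.
Each month: B ← B·(1+r) − £60.00.
Month 1: interest £34.80; balance after payment £1,434.80.
Month 2: interest £34.20; balance after payment £1,408.99.
Month 3: interest £33.58; balance after payment £1,382.57.

£1,382.57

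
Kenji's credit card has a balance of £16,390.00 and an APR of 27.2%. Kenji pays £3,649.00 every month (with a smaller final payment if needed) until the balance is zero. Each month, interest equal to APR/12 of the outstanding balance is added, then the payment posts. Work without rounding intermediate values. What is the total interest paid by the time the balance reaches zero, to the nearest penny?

£1,097.60

Monthly rate r = 27.2%/12 = 2.26667% = 0.0226667.
Payoff takes n = ⌈−ln(1 − rB₀/P)/ln(1+r)⌉ = ⌈4.791⌉ = 5 payments; the last is £2,891.60.
Total paid = 4·£3,649.00 + £2,891.60 = £17,487.60.
Total interest = total paid − principal = £17,487.60 − £16,390.00 = £1,097.60.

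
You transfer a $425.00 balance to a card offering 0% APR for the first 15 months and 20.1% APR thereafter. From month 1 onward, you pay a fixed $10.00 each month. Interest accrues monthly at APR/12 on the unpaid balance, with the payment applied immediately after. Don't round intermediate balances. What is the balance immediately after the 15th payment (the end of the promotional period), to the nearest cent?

Promo months 1–15 at r₀ = 0%/12 = 0; months 16+ at r₁ = 20.1%/12 = 0.01675.
After month 15 (no interest yet): B = $425.00 − 15·$10.00 = $275.00.

$275.00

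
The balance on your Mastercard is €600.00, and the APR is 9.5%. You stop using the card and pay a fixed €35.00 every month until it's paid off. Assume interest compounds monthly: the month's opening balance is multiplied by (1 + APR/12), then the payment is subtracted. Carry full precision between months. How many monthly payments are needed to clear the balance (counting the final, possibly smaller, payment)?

Monthly rate r = 9.5%/12 = 0.791667% = 0.00791667.
Recurrence: B ← B·(1+r) − €35.00.
Month 1: interest €4.75; balance after payment €569.75.
Month 2: interest €4.51; balance after payment €539.26.
Closed form: n = −ln(1 − rB₀/P)/ln(1+r) = −ln(0.86429)/ln(1.00792) ≈ 18.496, so the balance reaches zero during payment 19.

19 payments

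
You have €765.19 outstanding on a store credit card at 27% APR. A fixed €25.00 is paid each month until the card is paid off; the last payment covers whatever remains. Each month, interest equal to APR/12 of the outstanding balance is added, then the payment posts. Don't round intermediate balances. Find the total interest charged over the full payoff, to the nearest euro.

Monthly rate r = 27%/12 = 2.25% = 0.0225.
Payoff takes n = ⌈−ln(1 − rB₀/P)/ln(1+r)⌉ = ⌈52.444⌉ = 53 payments; the last is €11.16.
Total paid = 52·€25.00 + €11.16 = €1,311.16.
Total interest = total paid − principal = €1,311.16 − €765.19 = €545.97.

€546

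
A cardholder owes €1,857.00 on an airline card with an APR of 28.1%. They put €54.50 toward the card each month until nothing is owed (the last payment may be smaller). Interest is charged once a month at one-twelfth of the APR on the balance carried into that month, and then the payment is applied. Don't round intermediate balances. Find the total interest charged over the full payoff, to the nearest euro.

Monthly rate r = 28.1%/12 = 2.34167% = 0.0234167.
Payoff takes n = ⌈−ln(1 − rB₀/P)/ln(1+r)⌉ = ⌈69.078⌉ = 70 payments; the last is €4.28.
Total paid = 69·€54.50 + €4.28 = €3,764.78.
Total interest = total paid − principal = €3,764.78 − €1,857.00 = €1,907.78.

€1,908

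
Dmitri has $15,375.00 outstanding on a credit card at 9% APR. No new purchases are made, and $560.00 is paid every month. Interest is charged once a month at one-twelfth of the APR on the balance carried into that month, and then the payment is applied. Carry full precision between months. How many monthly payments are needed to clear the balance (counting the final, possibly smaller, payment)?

Monthly rate r = 9%/12 = 0.75% = 0.0075.
Recurrence: B ← B·(1+r) − $560.00.
Month 1: interest $115.31; balance after payment $14,930.31.
Month 2: interest $111.98; balance after payment $14,482.29.
Closed form: n = −ln(1 − rB₀/P)/ln(1+r) = −ln(0.79408)/ln(1.0075) ≈ 30.857, so the balance reaches zero during payment 31.

31 payments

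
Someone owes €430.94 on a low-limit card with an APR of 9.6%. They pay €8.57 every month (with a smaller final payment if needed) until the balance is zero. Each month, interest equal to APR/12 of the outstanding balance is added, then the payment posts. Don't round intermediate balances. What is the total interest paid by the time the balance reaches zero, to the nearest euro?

Monthly rate r = 9.6%/12 = 0.8% = 0.008.
Payoff takes n = ⌈−ln(1 − rB₀/P)/ln(1+r)⌉ = ⌈64.586⌉ = 65 payments; the last is €5.03.
Total paid = 64·€8.57 + €5.03 = €553.51.
Total interest = total paid − principal = €553.51 − €430.94 = €122.57.

€123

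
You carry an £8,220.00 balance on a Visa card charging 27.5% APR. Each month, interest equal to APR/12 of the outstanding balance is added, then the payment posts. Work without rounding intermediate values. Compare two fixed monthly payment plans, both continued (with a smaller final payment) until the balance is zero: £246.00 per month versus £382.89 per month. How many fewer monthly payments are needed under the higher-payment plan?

Monthly rate r = 27.5%/12 = 2.29167% = 0.0229167.
At £246.00/mo: n = ⌈−ln(1 − rB₀/P)/ln(1+r)⌉ = 65 payments (last £13.84); total interest = total paid − £8,220.00 = £7,537.84.
At £382.89/mo: 30 payments (last £341.03); total interest £3,224.84.
Payments saved = 65 − 30 = 35.

35 fewer payments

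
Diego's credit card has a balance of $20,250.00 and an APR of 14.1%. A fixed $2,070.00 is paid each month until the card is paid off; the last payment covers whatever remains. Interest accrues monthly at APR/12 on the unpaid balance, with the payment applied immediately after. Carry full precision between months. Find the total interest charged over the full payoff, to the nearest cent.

$1,390.61

Monthly rate r = 14.1%/12 = 1.175% = 0.01175.
Payoff takes n = ⌈−ln(1 − rB₀/P)/ln(1+r)⌉ = ⌈10.453⌉ = 11 payments; the last is $940.61.
Total paid = 10·$2,070.00 + $940.61 = $21,640.61.
Total interest = total paid − principal = $21,640.61 − $20,250.00 = $1,390.61.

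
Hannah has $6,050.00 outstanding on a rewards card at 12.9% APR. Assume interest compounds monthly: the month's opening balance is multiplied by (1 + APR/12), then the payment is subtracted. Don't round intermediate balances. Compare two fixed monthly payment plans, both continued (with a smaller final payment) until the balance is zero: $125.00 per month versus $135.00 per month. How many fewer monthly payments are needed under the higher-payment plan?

7 fewer payments

Monthly rate r = 12.9%/12 = 1.075% = 0.01075.
At $125.00/mo: n = ⌈−ln(1 − rB₀/P)/ln(1+r)⌉ = 69 payments (last $87.77); total interest = total paid − $6,050.00 = $2,537.77.
At $135.00/mo: 62 payments (last $64.13); total interest $2,249.13.
Payments saved = 69 − 62 = 7.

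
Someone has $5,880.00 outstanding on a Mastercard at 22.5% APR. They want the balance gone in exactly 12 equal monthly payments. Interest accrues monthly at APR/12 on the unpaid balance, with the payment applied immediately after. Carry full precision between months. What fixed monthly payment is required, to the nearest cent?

$551.75

Monthly rate r = 22.5%/12 = 1.875% = 0.01875.
Level-payment amortization: P = B₀·r / (1 − (1+r)^(−n)) = 5880.00·0.01875 / (1 − 1.01875^(−12)).
Denominator 1 − (1+r)^(−12) = 0.19981844.
P = 110.25 / 0.19981844 ≈ 551.75.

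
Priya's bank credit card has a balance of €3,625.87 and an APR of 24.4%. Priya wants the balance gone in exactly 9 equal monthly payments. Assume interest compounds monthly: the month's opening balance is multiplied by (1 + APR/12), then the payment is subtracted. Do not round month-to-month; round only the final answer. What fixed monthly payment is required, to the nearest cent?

Monthly rate r = 24.4%/12 = 2.03333% = 0.0203333.
Level-payment amortization: P = B₀·r / (1 − (1+r)^(−n)) = 3625.87·0.0203333 / (1 − 1.02033^(−9)).
Denominator 1 − (1+r)^(−9) = 0.165701763.
P = 73.726 / 0.165701763 ≈ 444.93.

€444.93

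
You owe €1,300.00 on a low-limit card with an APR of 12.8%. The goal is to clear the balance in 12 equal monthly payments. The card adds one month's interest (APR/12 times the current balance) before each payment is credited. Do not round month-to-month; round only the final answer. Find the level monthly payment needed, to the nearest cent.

Monthly rate r = 12.8%/12 = 1.06667% = 0.0106667.
Level-payment amortization: P = B₀·r / (1 − (1+r)^(−n)) = 1300.00·0.0106667 / (1 − 1.01067^(−12)).
Denominator 1 − (1+r)^(−12) = 0.119550009.
P = 13.8667 / 0.119550009 ≈ 115.99.

€115.99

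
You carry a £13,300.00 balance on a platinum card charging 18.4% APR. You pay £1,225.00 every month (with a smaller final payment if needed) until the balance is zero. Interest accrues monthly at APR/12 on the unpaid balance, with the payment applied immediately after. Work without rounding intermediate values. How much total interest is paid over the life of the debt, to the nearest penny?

Monthly rate r = 18.4%/12 = 1.53333% = 0.0153333.
Payoff takes n = ⌈−ln(1 − rB₀/P)/ln(1+r)⌉ = ⌈11.966⌉ = 12 payments; the last is £1,184.20.
Total paid = 11·£1,225.00 + £1,184.20 = £14,659.20.
Total interest = total paid − principal = £14,659.20 − £13,300.00 = £1,359.20.

£1,359.20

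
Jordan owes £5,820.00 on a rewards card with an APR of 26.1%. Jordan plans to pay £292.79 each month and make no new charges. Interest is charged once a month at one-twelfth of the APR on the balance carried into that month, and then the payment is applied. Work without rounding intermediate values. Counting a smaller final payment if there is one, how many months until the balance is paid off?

Monthly rate r = 26.1%/12 = 2.175% = 0.02175.
Recurrence: B ← B·(1+r) − £292.79.
Month 1: interest £126.59; balance after payment £5,653.80.
Month 2: interest £122.97; balance after payment £5,483.98.
Closed form: n = −ln(1 − rB₀/P)/ln(1+r) = −ln(0.56766)/ln(1.02175) ≈ 26.316, so the balance reaches zero during payment 27.

27 payments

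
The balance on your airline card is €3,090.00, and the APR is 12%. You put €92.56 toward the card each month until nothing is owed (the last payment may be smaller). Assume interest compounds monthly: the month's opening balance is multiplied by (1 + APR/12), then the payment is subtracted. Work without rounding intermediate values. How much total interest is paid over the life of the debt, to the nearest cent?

Monthly rate r = 12%/12 = 1% = 0.01.
Payoff takes n = ⌈−ln(1 − rB₀/P)/ln(1+r)⌉ = ⌈40.825⌉ = 41 payments; the last is €76.42.
Total paid = 40·€92.56 + €76.42 = €3,778.82.
Total interest = total paid − principal = €3,778.82 − €3,090.00 = €688.82.

€688.82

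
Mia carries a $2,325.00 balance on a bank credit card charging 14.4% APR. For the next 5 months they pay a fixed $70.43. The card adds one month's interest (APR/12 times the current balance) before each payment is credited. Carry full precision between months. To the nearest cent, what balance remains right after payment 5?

Monthly rate r = 14.4%/12 = 1.2% = 0.012.
Each month: B ← B·(1+r) − $70.43.
Month 1: interest $27.90; balance after payment $2,282.47.
Month 2: interest $27.39; balance after payment $2,239.43.
Month 3: interest $26.87; balance after payment $2,195.87.
Month 4: interest $26.35; balance after payment $2,151.79.
Month 5: interest $25.82; balance after payment $2,107.18.

$2,107.18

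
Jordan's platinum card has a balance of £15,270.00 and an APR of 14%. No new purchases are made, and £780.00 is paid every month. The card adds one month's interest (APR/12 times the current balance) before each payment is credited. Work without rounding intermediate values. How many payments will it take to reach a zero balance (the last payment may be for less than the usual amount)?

Monthly rate r = 14%/12 = 1.16667% = 0.0116667.
Recurrence: B ← B·(1+r) − £780.00.
Month 1: interest £178.15; balance after payment £14,668.15.
Month 2: interest £171.13; balance after payment £14,059.28.
Closed form: n = −ln(1 − rB₀/P)/ln(1+r) = −ln(0.7716)/ln(1.01167) ≈ 22.354, so the balance reaches zero during payment 23.

23 payments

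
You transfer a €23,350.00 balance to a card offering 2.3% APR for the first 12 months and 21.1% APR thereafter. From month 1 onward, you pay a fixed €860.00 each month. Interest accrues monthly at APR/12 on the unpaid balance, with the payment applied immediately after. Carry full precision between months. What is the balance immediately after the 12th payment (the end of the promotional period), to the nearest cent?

Promo months 1–12 at r₀ = 2.3%/12 = 0.00191667; months 13+ at r₁ = 21.1%/12 = 0.0175833.
After month 12: iterate B ← B·(1+r₀) − €860.00 for 12 months → €13,463.26.

€13,463.26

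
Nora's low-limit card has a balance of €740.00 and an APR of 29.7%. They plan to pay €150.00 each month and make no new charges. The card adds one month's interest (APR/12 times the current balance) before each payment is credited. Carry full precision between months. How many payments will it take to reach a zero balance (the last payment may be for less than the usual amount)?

6 months

Monthly rate r = 29.7%/12 = 2.475% = 0.02475.
Recurrence: B ← B·(1+r) − €150.00.
Month 1: interest €18.31; balance after payment €608.32.
Month 2: interest €15.06; balance after payment €473.37.
Month 3: interest €11.72; balance after payment €335.09.
Month 4: interest €8.29; balance after payment €193.38.
Month 5: interest €4.79; balance after payment €48.17.
Month 6: interest €1.19; balance after payment €0.00.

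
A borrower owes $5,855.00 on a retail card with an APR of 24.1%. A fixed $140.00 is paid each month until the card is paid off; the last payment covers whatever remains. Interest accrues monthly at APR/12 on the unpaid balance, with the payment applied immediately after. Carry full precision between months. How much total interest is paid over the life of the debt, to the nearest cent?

$7,044.06

Monthly rate r = 24.1%/12 = 2.00833% = 0.0200833.
Payoff takes n = ⌈−ln(1 − rB₀/P)/ln(1+r)⌉ = ⌈92.135⌉ = 93 payments; the last is $19.06.
Total paid = 92·$140.00 + $19.06 = $12,899.06.
Total interest = total paid − principal = $12,899.06 − $5,855.00 = $7,044.06.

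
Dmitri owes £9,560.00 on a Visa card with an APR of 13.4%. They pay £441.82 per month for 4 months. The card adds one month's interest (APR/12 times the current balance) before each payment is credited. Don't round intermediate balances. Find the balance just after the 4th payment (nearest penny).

Monthly rate r = 13.4%/12 = 1.11667% = 0.0111667.
Each month: B ← B·(1+r) − £441.82.
Month 1: interest £106.75; balance after payment £9,224.93.
Month 2: interest £103.01; balance after payment £8,886.13.
Month 3: interest £99.23; balance after payment £8,543.53.
Month 4: interest £95.40; balance after payment £8,197.12.

£8,197.12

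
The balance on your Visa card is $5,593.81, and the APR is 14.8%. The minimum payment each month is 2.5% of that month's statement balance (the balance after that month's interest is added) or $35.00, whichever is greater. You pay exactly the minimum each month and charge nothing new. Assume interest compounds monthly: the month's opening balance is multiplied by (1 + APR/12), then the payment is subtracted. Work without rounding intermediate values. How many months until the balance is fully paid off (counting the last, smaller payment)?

Monthly rate r = 14.8%/12 = 1.23333% = 0.0123333.
While 2.5% of the post-interest balance exceeds $35.00, each month B ← (B·(1+r))·(1 − 0.025), i.e. B shrinks by the factor (1+r)·0.975 = 0.98702.
This holds for months 1–108. Entering month 109 the balance is $1,365.05; 2.5% of the post-interest balance is now below $35.00, so the flat $35.00 minimum applies from here.
From month 109 a fixed $35.00 at rate r clears $1,365.05 in 54 more payments. Total: 108 + 54 = 162 months.

162 months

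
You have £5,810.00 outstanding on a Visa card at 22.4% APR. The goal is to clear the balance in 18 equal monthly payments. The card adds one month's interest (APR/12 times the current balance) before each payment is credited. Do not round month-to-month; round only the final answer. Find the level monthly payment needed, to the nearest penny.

£383.01

Monthly rate r = 22.4%/12 = 1.86667% = 0.0186667.
Level-payment amortization: P = B₀·r / (1 − (1+r)^(−n)) = 5810.00·0.0186667 / (1 − 1.01867^(−18)).
Denominator 1 − (1+r)^(−18) = 0.283159908.
P = 108.453 / 0.283159908 ≈ 383.01.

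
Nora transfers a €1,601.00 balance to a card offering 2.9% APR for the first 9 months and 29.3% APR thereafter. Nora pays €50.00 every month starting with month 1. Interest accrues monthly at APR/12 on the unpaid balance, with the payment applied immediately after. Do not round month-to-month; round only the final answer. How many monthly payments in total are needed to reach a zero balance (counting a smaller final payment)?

45 months

Promo months 1–9 at r₀ = 2.9%/12 = 0.00241667; months 10+ at r₁ = 29.3%/12 = 0.0244167.
After month 9: iterate B ← B·(1+r₀) − €50.00 for 9 months → €1,181.79.
Then at r₁ with €50.00/mo: n₂ = −ln(1 − r₁·B/P)/ln(1+r₁) ≈ 35.68 → 36 more payments.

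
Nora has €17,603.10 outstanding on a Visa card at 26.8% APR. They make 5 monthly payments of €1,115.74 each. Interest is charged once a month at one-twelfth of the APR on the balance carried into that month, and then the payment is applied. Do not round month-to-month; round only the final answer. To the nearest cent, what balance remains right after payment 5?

Monthly rate r = 26.8%/12 = 2.23333% = 0.0223333.
Each month: B ← B·(1+r) − €1,115.74.
Month 1: interest €393.14; balance after payment €16,880.50.
Month 2: interest €377.00; balance after payment €16,141.75.
Month 3: interest €360.50; balance after payment €15,386.51.
Month 4: interest €343.63; balance after payment €14,614.40.
Month 5: interest €326.39; balance after payment €13,825.05.

€13,825.05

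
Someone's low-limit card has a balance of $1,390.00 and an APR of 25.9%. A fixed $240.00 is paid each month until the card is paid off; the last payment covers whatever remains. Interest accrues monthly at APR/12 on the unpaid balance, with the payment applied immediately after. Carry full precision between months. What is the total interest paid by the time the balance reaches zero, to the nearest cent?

$111.32

Monthly rate r = 25.9%/12 = 2.15833% = 0.0215833.
Payoff takes n = ⌈−ln(1 − rB₀/P)/ln(1+r)⌉ = ⌈6.253⌉ = 7 payments; the last is $61.32.
Total paid = 6·$240.00 + $61.32 = $1,501.32.
Total interest = total paid − principal = $1,501.32 − $1,390.00 = $111.32.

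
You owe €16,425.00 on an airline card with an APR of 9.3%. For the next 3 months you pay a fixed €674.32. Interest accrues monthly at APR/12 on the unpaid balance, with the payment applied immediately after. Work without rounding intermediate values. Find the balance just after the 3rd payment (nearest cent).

Monthly rate r = 9.3%/12 = 0.775% = 0.00775.
Each month: B ← B·(1+r) − €674.32.
Month 1: interest €127.29; balance after payment €15,877.97.
Month 2: interest €123.05; balance after payment €15,326.71.
Month 3: interest €118.78; balance after payment €14,771.17.

€14,771.17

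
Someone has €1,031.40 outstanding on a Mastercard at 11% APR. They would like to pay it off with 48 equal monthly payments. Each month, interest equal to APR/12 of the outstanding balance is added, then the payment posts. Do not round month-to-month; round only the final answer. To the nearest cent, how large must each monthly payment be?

Monthly rate r = 11%/12 = 0.916667% = 0.00916667.
Level-payment amortization: P = B₀·r / (1 − (1+r)^(−n)) = 1031.40·0.00916667 / (1 − 1.00917^(−48)).
Denominator 1 − (1+r)^(−48) = 0.35467136.
P = 9.4545 / 0.35467136 ≈ 26.66.

€26.66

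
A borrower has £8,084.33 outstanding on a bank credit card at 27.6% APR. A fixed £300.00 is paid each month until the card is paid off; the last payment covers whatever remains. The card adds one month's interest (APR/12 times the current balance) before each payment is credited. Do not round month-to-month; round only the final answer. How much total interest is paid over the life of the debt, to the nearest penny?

Monthly rate r = 27.6%/12 = 2.3% = 0.023.
Payoff takes n = ⌈−ln(1 − rB₀/P)/ln(1+r)⌉ = ⌈42.528⌉ = 43 payments; the last is £159.11.
Total paid = 42·£300.00 + £159.11 = £12,759.11.
Total interest = total paid − principal = £12,759.11 − £8,084.33 = £4,674.78.

£4,674.78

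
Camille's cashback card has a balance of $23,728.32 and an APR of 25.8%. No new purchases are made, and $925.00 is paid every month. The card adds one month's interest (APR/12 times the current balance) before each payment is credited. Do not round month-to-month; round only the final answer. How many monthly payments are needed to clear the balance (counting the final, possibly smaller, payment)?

38 payments

Monthly rate r = 25.8%/12 = 2.15% = 0.0215.
Recurrence: B ← B·(1+r) − $925.00.
Month 1: interest $510.16; balance after payment $23,313.48.
Month 2: interest $501.24; balance after payment $22,889.72.
Closed form: n = −ln(1 − rB₀/P)/ln(1+r) = −ln(0.44848)/ln(1.0215) ≈ 37.697, so the balance reaches zero during payment 38.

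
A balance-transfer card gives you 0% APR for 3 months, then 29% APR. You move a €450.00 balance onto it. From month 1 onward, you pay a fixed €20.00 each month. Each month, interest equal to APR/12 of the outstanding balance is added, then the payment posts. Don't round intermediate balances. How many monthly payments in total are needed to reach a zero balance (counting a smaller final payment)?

Promo months 1–3 at r₀ = 0%/12 = 0; months 4+ at r₁ = 29%/12 = 0.0241667.
After month 3 (no interest yet): B = €450.00 − 3·€20.00 = €390.00.
Then at r₁ with €20.00/mo: n₂ = −ln(1 − r₁·B/P)/ln(1+r₁) ≈ 26.69 → 27 more payments.

30 payments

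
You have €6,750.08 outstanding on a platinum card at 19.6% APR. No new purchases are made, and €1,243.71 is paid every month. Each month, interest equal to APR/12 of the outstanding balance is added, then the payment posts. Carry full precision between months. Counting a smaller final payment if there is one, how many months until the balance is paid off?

6 months

Monthly rate r = 19.6%/12 = 1.63333% = 0.0163333.
Recurrence: B ← B·(1+r) − €1,243.71.
Month 1: interest €110.25; balance after payment €5,616.62.
Month 2: interest €91.74; balance after payment €4,464.65.
Month 3: interest €72.92; balance after payment €3,293.86.
Month 4: interest €53.80; balance after payment €2,103.95.
Month 5: interest €34.36; balance after payment €894.61.
Month 6: interest €14.61; balance after payment €0.00.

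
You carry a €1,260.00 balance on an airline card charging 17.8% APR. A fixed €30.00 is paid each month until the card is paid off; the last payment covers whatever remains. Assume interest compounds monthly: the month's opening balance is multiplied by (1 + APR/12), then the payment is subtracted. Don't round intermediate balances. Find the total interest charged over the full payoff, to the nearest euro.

€728

Monthly rate r = 17.8%/12 = 1.48333% = 0.0148333.
Payoff takes n = ⌈−ln(1 − rB₀/P)/ln(1+r)⌉ = ⌈66.251⌉ = 67 payments; the last is €7.58.
Total paid = 66·€30.00 + €7.58 = €1,987.58.
Total interest = total paid − principal = €1,987.58 − €1,260.00 = €727.58.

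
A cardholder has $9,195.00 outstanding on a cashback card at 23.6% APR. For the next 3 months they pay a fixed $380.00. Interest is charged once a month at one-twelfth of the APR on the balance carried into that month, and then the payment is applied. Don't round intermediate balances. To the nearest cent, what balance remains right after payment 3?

Monthly rate r = 23.6%/12 = 1.96667% = 0.0196667.
Each month: B ← B·(1+r) − $380.00.
Month 1: interest $180.84; balance after payment $8,995.83.
Month 2: interest $176.92; balance after payment $8,792.75.
Month 3: interest $172.92; balance after payment $8,585.68.

$8,585.68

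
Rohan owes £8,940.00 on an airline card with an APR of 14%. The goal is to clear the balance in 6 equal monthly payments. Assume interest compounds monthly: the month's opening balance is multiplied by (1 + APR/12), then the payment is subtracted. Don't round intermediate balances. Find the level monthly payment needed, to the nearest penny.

Monthly rate r = 14%/12 = 1.16667% = 0.0116667.
Level-payment amortization: P = B₀·r / (1 − (1+r)^(−n)) = 8940.00·0.0116667 / (1 − 1.01167^(−6)).
Denominator 1 − (1+r)^(−6) = 0.0672283116.
P = 104.3 / 0.0672283116 ≈ 1551.43.

£1,551.43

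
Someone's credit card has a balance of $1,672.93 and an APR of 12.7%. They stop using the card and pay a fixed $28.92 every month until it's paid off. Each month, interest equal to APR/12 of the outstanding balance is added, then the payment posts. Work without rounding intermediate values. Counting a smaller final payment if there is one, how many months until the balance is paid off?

90 payments

Monthly rate r = 12.7%/12 = 1.05833% = 0.0105833.
Recurrence: B ← B·(1+r) − $28.92.
Month 1: interest $17.71; balance after payment $1,661.72.
Month 2: interest $17.59; balance after payment $1,650.38.
Closed form: n = −ln(1 − rB₀/P)/ln(1+r) = −ln(0.38779)/ln(1.01058) ≈ 89.981, so the balance reaches zero during payment 90.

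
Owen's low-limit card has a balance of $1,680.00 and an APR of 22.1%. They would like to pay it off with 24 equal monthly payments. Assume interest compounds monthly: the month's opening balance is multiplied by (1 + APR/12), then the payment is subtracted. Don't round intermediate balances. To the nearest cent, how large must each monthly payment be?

Monthly rate r = 22.1%/12 = 1.84167% = 0.0184167.
Level-payment amortization: P = B₀·r / (1 − (1+r)^(−n)) = 1680.00·0.0184167 / (1 − 1.01842^(−24)).
Denominator 1 − (1+r)^(−24) = 0.354660799.
P = 30.94 / 0.354660799 ≈ 87.24.

$87.24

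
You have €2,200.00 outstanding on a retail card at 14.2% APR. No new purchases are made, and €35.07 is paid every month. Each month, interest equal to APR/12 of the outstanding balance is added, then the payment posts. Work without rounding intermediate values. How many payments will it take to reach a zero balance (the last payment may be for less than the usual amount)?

Monthly rate r = 14.2%/12 = 1.18333% = 0.0118333.
Recurrence: B ← B·(1+r) − €35.07.
Month 1: interest €26.03; balance after payment €2,190.96.
Month 2: interest €25.93; balance after payment €2,181.82.
Closed form: n = −ln(1 − rB₀/P)/ln(1+r) = −ln(0.25768)/ln(1.01183) ≈ 115.273, so the balance reaches zero during payment 116.

116 months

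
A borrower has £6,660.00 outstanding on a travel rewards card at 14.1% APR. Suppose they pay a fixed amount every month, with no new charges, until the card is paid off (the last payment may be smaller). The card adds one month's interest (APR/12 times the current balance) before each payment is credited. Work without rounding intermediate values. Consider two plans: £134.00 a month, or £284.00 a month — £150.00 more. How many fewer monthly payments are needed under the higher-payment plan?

48 fewer payments

Monthly rate r = 14.1%/12 = 1.175% = 0.01175.
At £134.00/mo: n = ⌈−ln(1 − rB₀/P)/ln(1+r)⌉ = 76 payments (last £10.83); total interest = total paid − £6,660.00 = £3,400.83.
At £284.00/mo: 28 payments (last £169.03); total interest £1,177.03.
Payments saved = 76 − 28 = 48.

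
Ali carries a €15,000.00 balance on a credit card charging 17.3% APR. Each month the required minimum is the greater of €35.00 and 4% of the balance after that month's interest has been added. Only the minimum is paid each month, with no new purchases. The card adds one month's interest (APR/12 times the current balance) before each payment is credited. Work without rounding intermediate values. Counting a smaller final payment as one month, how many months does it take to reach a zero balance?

Monthly rate r = 17.3%/12 = 1.44167% = 0.0144167.
While 4% of the post-interest balance exceeds €35.00, each month B ← (B·(1+r))·(1 − 0.04), i.e. B shrinks by the factor (1+r)·0.96 = 0.97384.
This holds for months 1–108. Entering month 109 the balance is €856.55; 4% of the post-interest balance is now below €35.00, so the flat €35.00 minimum applies from here.
From month 109 a fixed €35.00 at rate r clears €856.55 in 31 more payments. Total: 108 + 31 = 139 months.

139 months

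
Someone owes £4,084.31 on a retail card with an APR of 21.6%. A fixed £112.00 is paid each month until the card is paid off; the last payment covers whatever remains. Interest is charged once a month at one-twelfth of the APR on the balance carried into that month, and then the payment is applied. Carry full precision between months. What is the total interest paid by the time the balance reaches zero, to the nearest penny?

Monthly rate r = 21.6%/12 = 1.8% = 0.018.
Payoff takes n = ⌈−ln(1 − rB₀/P)/ln(1+r)⌉ = ⌈59.882⌉ = 60 payments; the last is £98.93.
Total paid = 59·£112.00 + £98.93 = £6,706.93.
Total interest = total paid − principal = £6,706.93 − £4,084.31 = £2,622.62.

£2,622.62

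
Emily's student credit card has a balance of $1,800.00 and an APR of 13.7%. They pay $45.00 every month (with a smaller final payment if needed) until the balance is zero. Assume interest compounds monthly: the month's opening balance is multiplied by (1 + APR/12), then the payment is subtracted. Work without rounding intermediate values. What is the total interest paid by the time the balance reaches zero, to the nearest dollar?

Monthly rate r = 13.7%/12 = 1.14167% = 0.0114167.
Payoff takes n = ⌈−ln(1 − rB₀/P)/ln(1+r)⌉ = ⌈53.738⌉ = 54 payments; the last is $33.26.
Total paid = 53·$45.00 + $33.26 = $2,418.26.
Total interest = total paid − principal = $2,418.26 − $1,800.00 = $618.26.

$618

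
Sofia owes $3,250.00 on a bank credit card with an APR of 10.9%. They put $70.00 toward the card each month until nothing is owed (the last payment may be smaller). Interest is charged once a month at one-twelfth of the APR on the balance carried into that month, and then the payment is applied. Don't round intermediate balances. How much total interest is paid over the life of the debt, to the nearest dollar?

$990

Monthly rate r = 10.9%/12 = 0.908333% = 0.00908333.
Payoff takes n = ⌈−ln(1 − rB₀/P)/ln(1+r)⌉ = ⌈60.572⌉ = 61 payments; the last is $40.09.
Total paid = 60·$70.00 + $40.09 = $4,240.09.
Total interest = total paid − principal = $4,240.09 − $3,250.00 = $990.09.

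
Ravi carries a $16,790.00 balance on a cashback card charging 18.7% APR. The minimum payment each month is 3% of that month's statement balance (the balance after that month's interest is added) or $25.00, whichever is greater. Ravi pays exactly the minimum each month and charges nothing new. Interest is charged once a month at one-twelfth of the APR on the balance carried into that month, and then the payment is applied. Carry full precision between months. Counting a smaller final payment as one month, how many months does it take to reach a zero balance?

Monthly rate r = 18.7%/12 = 1.55833% = 0.0155833.
While 3% of the post-interest balance exceeds $25.00, each month B ← (B·(1+r))·(1 − 0.03), i.e. B shrinks by the factor (1+r)·0.97 = 0.98512.
This holds for months 1–202. Entering month 203 the balance is $811.87; 3% of the post-interest balance is now below $25.00, so the flat $25.00 minimum applies from here.
From month 203 a fixed $25.00 at rate r clears $811.87 in 46 more payments. Total: 202 + 46 = 248 months.

248 months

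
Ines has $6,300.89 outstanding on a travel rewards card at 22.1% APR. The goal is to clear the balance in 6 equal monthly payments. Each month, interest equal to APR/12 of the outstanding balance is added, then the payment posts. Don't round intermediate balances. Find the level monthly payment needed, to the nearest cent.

Monthly rate r = 22.1%/12 = 1.84167% = 0.0184167.
Level-payment amortization: P = B₀·r / (1 − (1+r)^(−n)) = 6300.89·0.0184167 / (1 − 1.01842^(−6)).
Denominator 1 − (1+r)^(−6) = 0.103713177.
P = 116.041 / 0.103713177 ≈ 1118.87.

$1,118.87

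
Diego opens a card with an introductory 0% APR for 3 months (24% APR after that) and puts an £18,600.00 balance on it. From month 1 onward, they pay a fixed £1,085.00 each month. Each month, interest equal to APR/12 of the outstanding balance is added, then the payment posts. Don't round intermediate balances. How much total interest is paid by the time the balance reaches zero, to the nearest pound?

Promo months 1–3 at r₀ = 0%/12 = 0; months 4+ at r₁ = 24%/12 = 0.02.
After month 3 (no interest yet): B = £18,600.00 − 3·£1,085.00 = £15,345.00.
Then at r₁ with £1,085.00/mo: n₂ = −ln(1 − r₁·B/P)/ln(1+r₁) ≈ 16.79 → 17 more payments.
Total paid = 19·£1,085.00 + £858.61 = £21,473.61; interest = £21,473.61 − £18,600.00 = £2,873.61.

£2,874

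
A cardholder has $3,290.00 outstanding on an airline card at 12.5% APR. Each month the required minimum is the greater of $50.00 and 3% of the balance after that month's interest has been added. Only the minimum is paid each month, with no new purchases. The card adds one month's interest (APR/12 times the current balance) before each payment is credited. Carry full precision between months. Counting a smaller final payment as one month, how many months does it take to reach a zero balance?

Monthly rate r = 12.5%/12 = 1.04167% = 0.0104167.
While 3% of the post-interest balance exceeds $50.00, each month B ← (B·(1+r))·(1 − 0.03), i.e. B shrinks by the factor (1+r)·0.97 = 0.9801.
This holds for months 1–35. Entering month 36 the balance is $1,628.26; 3% of the post-interest balance is now below $50.00, so the flat $50.00 minimum applies from here.
From month 36 a fixed $50.00 at rate r clears $1,628.26 in 40 more payments. Total: 35 + 40 = 75 months.

75 months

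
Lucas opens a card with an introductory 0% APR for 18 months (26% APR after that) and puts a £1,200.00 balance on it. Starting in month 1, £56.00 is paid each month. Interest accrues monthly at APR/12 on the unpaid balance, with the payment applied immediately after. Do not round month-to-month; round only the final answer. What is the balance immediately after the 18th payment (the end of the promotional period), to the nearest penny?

Promo months 1–18 at r₀ = 0%/12 = 0; months 19+ at r₁ = 26%/12 = 0.0216667.
After month 18 (no interest yet): B = £1,200.00 − 18·£56.00 = £192.00.

£192.00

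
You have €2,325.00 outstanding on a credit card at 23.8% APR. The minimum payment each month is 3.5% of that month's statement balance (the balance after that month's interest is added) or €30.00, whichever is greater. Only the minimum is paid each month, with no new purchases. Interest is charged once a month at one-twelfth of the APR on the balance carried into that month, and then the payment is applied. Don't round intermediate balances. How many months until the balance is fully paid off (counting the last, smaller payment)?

Monthly rate r = 23.8%/12 = 1.98333% = 0.0198333.
While 3.5% of the post-interest balance exceeds €30.00, each month B ← (B·(1+r))·(1 − 0.035), i.e. B shrinks by the factor (1+r)·0.965 = 0.98414.
This holds for months 1–64. Entering month 65 the balance is €835.68; 3.5% of the post-interest balance is now below €30.00, so the flat €30.00 minimum applies from here.
From month 65 a fixed €30.00 at rate r clears €835.68 in 41 more payments. Total: 64 + 41 = 105 months.

105 months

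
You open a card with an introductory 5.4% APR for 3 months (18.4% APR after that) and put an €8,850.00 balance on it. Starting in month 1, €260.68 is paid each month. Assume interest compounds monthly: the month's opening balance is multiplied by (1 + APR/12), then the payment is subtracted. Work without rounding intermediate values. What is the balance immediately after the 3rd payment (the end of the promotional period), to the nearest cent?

Promo months 1–3 at r₀ = 5.4%/12 = 0.0045; months 4+ at r₁ = 18.4%/12 = 0.0153333.
After month 3: iterate B ← B·(1+r₀) − €260.68 for 3 months → €8,184.45.

€8,184.45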